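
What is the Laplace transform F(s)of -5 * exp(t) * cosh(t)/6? 5 * (1 - s)/(6 * s * (s - 2))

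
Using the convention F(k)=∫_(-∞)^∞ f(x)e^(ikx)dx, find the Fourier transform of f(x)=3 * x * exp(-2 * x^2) 3 * sqrt(2) * I * sqrt(pi) * k * exp(-k^2/8)/8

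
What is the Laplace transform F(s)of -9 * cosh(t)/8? -9 * s/(8 * s^2 - 8)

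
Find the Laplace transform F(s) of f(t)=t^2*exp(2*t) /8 1/(4*(s - 2) ^3) 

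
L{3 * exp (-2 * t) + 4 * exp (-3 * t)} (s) 4/ (s + 3) + 3/ (s + 2)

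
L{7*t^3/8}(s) 21/(4*s^4)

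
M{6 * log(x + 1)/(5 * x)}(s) -6 * pi * csc(pi * s)/(5 * s - 5)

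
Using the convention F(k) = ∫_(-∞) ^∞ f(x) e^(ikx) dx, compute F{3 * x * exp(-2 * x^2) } 3 * sqrt(2) * I * sqrt(pi) * k * exp(-k^2/8) /8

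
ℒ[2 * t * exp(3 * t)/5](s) 2/(5 * (s - 3)^2)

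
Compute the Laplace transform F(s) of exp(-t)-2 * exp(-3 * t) 1/(s+1)-2/(s+3) 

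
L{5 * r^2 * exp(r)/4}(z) 5/(2 * (z - 1)^3)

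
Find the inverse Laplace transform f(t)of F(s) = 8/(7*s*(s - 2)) 8*exp(t)*sinh(t)/7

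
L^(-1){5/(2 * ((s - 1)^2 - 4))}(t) 5 * exp(t) * sinh(2 * t)/4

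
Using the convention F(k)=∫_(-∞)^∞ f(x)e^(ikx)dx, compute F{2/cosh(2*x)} pi/cosh(pi*k/4)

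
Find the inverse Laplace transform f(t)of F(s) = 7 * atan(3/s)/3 7 * sin(3 * t)/(3 * t)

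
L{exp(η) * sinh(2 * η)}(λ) 2/((λ - 1)^2 - 4)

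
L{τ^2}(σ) 2/σ^3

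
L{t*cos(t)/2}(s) (s^2 - 1)/(2*(s^2+1)^2)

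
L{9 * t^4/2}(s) 108/s^5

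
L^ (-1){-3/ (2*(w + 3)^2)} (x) -3*x*exp (-3*x)/2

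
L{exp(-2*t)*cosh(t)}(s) (s + 2)/((s + 2)^2 - 1)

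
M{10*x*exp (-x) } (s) 10*gamma (s + 1) 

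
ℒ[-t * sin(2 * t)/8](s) -s/(2 * (s^2 + 4)^2)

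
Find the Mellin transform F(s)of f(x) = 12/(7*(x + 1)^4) 2*gamma(s)*gamma(4 - s)/7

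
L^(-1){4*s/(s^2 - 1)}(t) 4*cosh(t)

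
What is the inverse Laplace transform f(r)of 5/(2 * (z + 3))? 5 * exp(-3 * r)/2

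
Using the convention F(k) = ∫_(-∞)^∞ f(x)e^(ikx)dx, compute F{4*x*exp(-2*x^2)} sqrt(2)*I*sqrt(pi)*k*exp(-k^2/8)/2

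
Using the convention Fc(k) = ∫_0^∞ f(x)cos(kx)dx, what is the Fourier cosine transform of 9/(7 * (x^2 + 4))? 9 * pi * exp(-2 * k)/28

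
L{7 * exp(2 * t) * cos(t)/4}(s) 7 * (s - 2)/(4 * ((s - 2)^2 + 1))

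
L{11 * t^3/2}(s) 33/s^4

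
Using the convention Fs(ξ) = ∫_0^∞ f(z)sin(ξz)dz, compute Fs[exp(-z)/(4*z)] atan(ξ)/4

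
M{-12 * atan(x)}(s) 6 * pi * sec(pi * s/2)/s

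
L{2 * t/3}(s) 2/(3 * s^2)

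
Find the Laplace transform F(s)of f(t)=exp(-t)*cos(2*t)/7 (s+1)/(7*((s+1)^2+4))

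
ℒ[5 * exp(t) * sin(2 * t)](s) 10/((s - 1)^2 + 4)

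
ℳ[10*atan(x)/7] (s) -5*pi*sec(pi*s/2)/(7*s)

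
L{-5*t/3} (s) -5/ (3*s^2)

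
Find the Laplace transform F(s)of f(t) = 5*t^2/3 10/(3*s^3)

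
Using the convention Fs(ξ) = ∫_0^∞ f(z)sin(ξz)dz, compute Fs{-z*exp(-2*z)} -4*ξ/(ξ^2 + 4)^2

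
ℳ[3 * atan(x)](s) -3 * pi * sec(pi * s/2)/(2 * s)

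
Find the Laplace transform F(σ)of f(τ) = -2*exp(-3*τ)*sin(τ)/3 -2/(3*(σ + 3)^2 + 3)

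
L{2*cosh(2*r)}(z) 2*z/(z^2-4)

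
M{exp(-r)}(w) gamma(w)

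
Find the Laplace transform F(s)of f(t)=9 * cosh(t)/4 9 * s/(4 * (s^2 - 1))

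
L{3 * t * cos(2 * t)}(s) 3 * (s^2 - 4)/(s^2 + 4)^2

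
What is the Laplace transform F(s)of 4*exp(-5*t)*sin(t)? 4/((s + 5)^2 + 1)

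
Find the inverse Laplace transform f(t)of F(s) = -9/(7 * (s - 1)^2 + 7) -9 * exp(t) * sin(t)/7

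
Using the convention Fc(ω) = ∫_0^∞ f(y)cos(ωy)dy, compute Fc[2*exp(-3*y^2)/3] sqrt(3)*sqrt(pi)*exp(-ω^2/12)/9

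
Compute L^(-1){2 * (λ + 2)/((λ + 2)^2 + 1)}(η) 2 * exp(-2 * η) * cos(η)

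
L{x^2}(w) 2/w^3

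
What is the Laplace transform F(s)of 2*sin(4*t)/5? 8/(5*(s^2 + 16))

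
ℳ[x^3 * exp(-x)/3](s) gamma(s + 3)/3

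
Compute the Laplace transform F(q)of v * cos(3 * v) (q^2-9)/(q^2 + 9)^2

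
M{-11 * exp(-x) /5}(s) -11 * gamma(s) /5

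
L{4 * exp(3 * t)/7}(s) 4/(7 * (s - 3))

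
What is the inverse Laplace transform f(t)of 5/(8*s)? 5/8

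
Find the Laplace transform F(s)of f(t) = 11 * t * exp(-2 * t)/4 11/(4 * (s+2)^2)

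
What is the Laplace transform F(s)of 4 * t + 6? 6/s + 4/s^2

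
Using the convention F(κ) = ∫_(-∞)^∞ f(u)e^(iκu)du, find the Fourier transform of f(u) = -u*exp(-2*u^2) -sqrt(2)*I*sqrt(pi)*κ*exp(-κ^2/8)/8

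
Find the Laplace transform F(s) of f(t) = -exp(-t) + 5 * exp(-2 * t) 5/(s + 2) - 1/(s + 1) 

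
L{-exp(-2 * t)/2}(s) -1/(2 * s+4)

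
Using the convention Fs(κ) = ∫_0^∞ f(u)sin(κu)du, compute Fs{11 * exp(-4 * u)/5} 11 * κ/(5 * (κ^2 + 16))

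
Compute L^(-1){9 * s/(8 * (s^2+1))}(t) 9 * cos(t)/8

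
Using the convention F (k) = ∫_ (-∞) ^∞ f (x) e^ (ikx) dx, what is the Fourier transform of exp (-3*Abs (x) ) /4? 3/ (2*(k^2 + 9) ) 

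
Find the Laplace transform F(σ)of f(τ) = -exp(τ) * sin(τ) -1/((σ - 1)^2 + 1)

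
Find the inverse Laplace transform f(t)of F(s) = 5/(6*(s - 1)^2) 5*t*exp(t)/6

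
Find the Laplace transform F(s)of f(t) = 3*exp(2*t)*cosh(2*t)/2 3*(s - 2)/(2*s*(s - 4))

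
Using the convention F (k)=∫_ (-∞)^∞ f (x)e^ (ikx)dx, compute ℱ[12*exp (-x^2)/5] 12*sqrt (pi)*exp (-k^2/4)/5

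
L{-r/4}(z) -1/(4*z^2)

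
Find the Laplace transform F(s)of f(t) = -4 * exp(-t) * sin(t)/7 -4/(7 * (s + 1)^2 + 7)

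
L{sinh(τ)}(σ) 1/(σ^2 - 1)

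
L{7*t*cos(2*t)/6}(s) 7*(s^2 - 4)/(6*(s^2 + 4)^2)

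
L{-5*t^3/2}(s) -15/s^4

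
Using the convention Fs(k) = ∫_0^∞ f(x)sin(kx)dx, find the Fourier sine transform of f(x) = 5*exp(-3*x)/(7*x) 5*atan(k/3)/7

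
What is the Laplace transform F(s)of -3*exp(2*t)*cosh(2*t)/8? 3*(2 - s)/(8*s*(s - 4))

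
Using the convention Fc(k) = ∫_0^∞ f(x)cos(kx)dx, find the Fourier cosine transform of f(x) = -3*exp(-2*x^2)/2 -3*sqrt(2)*sqrt(pi)*exp(-k^2/8)/8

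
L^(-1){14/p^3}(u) 7 * u^2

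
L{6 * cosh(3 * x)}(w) 6 * w/(w^2 - 9)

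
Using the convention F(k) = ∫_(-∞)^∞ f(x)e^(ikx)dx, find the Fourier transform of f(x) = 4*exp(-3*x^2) 4*sqrt(3)*sqrt(pi)*exp(-k^2/12)/3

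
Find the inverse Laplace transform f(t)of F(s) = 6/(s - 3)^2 6*t*exp(3*t)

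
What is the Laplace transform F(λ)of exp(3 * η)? 1/(λ - 3)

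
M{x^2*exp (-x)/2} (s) gamma (s + 2)/2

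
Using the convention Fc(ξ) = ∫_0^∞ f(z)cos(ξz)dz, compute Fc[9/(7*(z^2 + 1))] 9*pi*exp(-ξ)/14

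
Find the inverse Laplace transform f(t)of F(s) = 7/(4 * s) 7/4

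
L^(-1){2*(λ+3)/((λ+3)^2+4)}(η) 2*exp(-3*η)*cos(2*η)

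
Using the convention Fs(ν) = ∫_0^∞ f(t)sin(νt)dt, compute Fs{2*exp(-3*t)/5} 2*ν/(5*(ν^2+9))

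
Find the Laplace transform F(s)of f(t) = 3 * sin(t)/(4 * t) 3 * atan(1/s)/4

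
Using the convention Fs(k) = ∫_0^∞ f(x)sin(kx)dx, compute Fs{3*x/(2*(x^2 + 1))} 3*pi*exp(-k)/4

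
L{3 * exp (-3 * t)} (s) 3/ (s + 3)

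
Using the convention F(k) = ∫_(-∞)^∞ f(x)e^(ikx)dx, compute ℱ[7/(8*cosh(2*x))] 7*pi/(16*cosh(pi*k/4))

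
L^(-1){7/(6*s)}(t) 7/6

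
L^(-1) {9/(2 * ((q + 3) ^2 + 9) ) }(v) 3 * exp(-3 * v) * sin(3 * v) /2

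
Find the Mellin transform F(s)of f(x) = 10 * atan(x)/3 -5 * pi * sec(pi * s/2)/(3 * s)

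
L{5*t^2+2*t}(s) 10/s^3+2/s^2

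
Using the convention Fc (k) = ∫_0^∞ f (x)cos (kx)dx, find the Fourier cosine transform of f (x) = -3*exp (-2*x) -6/ (k^2 + 4)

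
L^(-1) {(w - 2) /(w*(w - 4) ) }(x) exp(2*x)*cosh(2*x) 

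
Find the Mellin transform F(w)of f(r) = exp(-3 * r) gamma(w)/3^w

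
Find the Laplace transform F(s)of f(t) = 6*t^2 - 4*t 12/s^3 - 4/s^2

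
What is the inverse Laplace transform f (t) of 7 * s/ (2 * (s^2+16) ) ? 7 * cos (4 * t) /2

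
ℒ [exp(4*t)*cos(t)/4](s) (s - 4)/(4*((s - 4)^2 + 1))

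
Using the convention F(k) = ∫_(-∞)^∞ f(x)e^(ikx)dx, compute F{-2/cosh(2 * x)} -pi/cosh(pi * k/4)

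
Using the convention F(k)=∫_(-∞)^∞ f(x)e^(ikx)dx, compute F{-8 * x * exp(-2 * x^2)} -sqrt(2) * I * sqrt(pi) * k * exp(-k^2/8)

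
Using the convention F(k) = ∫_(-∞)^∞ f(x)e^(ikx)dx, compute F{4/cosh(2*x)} 2*pi/cosh(pi*k/4)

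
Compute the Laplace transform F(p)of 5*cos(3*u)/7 5*p/(7*(p^2 + 9))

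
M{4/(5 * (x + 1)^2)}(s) -4 * pi * (s - 1)/(5 * sin(pi * s))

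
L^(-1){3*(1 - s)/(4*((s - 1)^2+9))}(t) -3*exp(t)*cos(3*t)/4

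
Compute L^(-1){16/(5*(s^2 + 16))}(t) 4*sin(4*t)/5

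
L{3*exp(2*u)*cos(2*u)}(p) 3*(p - 2)/((p - 2)^2 + 4)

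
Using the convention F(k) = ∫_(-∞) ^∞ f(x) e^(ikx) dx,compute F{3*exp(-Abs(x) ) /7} 6/(7*(k^2 + 1) ) 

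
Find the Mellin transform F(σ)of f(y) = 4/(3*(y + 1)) 4*pi*csc(pi*σ)/3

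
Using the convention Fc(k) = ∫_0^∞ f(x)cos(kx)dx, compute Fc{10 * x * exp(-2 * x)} 10 * (4 - k^2)/(k^2 + 4)^2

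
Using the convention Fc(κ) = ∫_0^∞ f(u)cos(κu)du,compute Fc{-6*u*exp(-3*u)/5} 6*(κ^2-9)/(5*(κ^2+9)^2)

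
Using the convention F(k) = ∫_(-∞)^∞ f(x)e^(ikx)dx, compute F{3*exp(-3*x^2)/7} sqrt(3)*sqrt(pi)*exp(-k^2/12)/7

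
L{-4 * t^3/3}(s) -8/s^4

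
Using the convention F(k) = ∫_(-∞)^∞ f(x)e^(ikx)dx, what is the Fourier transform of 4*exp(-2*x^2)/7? 2*sqrt(2)*sqrt(pi)*exp(-k^2/8)/7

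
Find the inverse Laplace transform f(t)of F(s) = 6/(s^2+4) 3*sin(2*t)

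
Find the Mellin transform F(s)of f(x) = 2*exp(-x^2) gamma(s/2)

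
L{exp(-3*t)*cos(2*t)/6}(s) (s + 3)/(6*((s + 3)^2 + 4))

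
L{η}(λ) λ^(-2)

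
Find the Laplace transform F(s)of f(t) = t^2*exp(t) 2/(s - 1)^3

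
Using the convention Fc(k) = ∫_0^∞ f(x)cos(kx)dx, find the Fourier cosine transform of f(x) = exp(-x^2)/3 sqrt(pi) * exp(-k^2/4)/6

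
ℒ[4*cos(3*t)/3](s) 4*s/(3*(s^2 + 9))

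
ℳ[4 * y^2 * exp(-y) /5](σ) 4 * gamma(σ + 2) /5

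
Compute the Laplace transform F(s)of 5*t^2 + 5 10/s^3 + 5/s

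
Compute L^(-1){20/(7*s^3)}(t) 10*t^2/7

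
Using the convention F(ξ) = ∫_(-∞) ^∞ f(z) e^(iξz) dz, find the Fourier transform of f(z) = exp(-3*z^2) sqrt(3)*sqrt(pi)*exp(-ξ^2/12) /3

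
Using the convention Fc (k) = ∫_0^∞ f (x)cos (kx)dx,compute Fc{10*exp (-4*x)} 40/ (k^2 + 16)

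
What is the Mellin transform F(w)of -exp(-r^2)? -gamma(w/2)/2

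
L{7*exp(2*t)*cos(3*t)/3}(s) 7*(s - 2)/(3*((s - 2)^2 + 9))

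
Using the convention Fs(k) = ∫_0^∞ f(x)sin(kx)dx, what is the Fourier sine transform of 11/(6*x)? 11*pi/12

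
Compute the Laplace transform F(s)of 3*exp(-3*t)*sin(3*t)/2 9/(2*((s+3)^2+9))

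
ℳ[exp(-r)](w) gamma(w)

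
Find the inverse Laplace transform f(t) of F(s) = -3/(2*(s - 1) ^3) -3*t^2*exp(t) /4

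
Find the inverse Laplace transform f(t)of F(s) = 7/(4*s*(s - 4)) 7*exp(2*t)*sinh(2*t)/8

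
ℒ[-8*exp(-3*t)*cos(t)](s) 8*(-s - 3)/((s + 3)^2 + 1)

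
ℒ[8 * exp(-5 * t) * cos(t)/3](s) 8 * (s+5)/(3 * ((s+5)^2+1))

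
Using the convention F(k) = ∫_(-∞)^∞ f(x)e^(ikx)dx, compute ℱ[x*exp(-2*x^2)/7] sqrt(2)*I*sqrt(pi)*k*exp(-k^2/8)/56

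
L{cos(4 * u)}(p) p/(p^2 + 16)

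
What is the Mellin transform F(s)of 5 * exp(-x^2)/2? 5 * gamma(s/2)/4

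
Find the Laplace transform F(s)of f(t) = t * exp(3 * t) (s - 3)^(-2)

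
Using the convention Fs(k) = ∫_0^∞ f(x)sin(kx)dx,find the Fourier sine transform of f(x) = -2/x -pi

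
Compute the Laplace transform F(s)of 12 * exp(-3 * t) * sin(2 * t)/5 24/(5 * ((s + 3)^2 + 4))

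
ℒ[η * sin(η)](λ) 2 * λ/(λ^2 + 1)^2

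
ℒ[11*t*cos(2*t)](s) 11*(s^2 - 4)/(s^2 + 4)^2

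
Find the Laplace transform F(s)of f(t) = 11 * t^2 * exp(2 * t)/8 11/(4 * (s - 2)^3)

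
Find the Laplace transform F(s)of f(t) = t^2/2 s^(-3)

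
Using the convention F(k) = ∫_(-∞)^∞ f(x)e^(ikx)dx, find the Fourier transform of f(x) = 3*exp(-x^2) 3*sqrt(pi)*exp(-k^2/4)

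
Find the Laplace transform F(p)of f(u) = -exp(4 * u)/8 -1/(8 * p - 32)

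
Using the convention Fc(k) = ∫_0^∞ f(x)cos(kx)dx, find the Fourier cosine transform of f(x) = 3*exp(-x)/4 3/(4*(k^2 + 1))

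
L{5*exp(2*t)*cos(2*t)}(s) 5*(s - 2)/((s - 2)^2 + 4)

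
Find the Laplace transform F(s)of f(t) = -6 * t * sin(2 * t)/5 -24 * s/(5 * (s^2 + 4)^2)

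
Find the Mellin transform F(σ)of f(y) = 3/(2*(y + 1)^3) 3*pi*(σ - 2)*(σ - 1)/(4*sin(pi*σ))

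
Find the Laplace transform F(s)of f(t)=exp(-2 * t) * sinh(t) 1/((s + 2)^2 - 1)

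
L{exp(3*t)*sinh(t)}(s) 1/((s - 3)^2 - 1)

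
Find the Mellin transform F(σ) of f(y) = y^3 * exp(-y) gamma(σ + 3) 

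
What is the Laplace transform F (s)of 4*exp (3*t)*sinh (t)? 4/ ( (s - 3)^2-1)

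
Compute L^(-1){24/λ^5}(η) η^4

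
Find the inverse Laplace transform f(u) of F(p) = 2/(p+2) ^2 2*u*exp(-2*u) 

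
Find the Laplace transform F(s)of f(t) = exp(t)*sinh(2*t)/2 1/((s - 1)^2 - 4)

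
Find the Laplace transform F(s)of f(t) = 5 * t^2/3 10/(3 * s^3)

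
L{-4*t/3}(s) -4/(3*s^2)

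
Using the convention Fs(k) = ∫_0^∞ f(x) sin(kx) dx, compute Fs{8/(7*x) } 4*pi/7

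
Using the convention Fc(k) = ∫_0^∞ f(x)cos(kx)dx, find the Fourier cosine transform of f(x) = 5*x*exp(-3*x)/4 5*(9 - k^2)/(4*(k^2+9)^2)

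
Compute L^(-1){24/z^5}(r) r^4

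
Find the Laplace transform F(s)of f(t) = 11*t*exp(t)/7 11/(7*(s - 1)^2)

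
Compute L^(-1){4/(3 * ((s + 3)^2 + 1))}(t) 4 * exp(-3 * t) * sin(t)/3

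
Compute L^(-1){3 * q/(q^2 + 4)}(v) 3 * cos(2 * v)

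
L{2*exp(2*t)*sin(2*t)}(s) 4/((s - 2)^2 + 4)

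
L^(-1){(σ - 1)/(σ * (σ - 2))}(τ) exp(τ) * cosh(τ)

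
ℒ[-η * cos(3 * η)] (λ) (9 - λ^2)/(λ^2 + 9)^2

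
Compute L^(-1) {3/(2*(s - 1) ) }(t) 3*exp(t) /2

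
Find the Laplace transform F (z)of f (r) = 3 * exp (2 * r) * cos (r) 3 * (z - 2)/ ( (z - 2)^2 + 1)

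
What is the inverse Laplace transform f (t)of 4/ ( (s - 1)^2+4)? 2 * exp (t) * sin (2 * t)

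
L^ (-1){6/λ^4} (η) η^3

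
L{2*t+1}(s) 1/s+2/s^2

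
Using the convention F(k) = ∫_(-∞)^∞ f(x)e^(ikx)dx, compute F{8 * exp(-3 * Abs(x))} 48/(k^2 + 9)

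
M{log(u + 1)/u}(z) -pi*csc(pi*z)/(z - 1)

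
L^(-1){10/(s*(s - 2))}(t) 10*exp(t)*sinh(t)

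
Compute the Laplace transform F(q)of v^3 6/q^4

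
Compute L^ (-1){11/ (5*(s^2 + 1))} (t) 11*sin (t)/5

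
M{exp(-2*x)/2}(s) gamma(s)/(2*2^s)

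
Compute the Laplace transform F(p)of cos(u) p/(p^2 + 1)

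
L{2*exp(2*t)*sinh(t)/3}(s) 2/(3*((s - 2)^2-1))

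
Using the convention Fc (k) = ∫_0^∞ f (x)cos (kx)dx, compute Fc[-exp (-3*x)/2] -3/ (2*k^2+18)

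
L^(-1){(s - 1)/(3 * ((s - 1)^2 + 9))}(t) exp(t) * cos(3 * t)/3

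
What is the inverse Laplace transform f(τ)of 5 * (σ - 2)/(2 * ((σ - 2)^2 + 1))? 5 * exp(2 * τ) * cos(τ)/2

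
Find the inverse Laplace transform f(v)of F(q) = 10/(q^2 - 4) 5*sinh(2*v)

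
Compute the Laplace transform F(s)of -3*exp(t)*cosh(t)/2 3*(1 - s)/(2*s*(s - 2))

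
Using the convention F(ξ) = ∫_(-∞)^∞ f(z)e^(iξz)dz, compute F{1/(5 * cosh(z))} pi/(5 * cosh(pi * ξ/2))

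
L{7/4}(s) 7/(4*s)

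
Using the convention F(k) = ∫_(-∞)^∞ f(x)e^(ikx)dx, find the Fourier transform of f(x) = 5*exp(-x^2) 5*sqrt(pi)*exp(-k^2/4)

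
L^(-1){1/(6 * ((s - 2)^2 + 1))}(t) exp(2 * t) * sin(t)/6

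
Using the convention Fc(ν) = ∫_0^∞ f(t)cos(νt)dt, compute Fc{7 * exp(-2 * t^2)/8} 7 * sqrt(2) * sqrt(pi) * exp(-ν^2/8)/32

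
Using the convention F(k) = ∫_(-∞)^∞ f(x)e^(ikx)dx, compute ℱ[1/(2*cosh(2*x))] pi/(4*cosh(pi*k/4))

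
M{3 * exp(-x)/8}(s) 3 * gamma(s)/8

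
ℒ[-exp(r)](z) -1/(z - 1)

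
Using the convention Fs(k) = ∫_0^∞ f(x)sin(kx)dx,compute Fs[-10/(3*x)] -5*pi/3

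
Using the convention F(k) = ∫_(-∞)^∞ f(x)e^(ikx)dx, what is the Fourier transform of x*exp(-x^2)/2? I*sqrt(pi)*k*exp(-k^2/4)/4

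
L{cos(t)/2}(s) s/(2 * (s^2 + 1))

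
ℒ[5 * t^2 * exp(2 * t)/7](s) 10/(7 * (s - 2)^3)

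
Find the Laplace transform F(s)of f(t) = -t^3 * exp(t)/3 -2/(s - 1)^4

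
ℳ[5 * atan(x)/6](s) -5 * pi * sec(pi * s/2)/(12 * s)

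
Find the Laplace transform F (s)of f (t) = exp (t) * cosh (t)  (s - 1)/ (s * (s - 2))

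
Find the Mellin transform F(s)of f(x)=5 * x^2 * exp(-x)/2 5 * gamma(s + 2)/2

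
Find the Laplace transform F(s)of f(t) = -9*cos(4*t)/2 -9*s/(2*s^2 + 32)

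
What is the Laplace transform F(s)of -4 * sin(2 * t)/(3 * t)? -4 * atan(2/s)/3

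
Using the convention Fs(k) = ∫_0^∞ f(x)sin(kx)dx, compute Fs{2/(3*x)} pi/3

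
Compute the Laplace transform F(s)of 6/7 6/(7*s)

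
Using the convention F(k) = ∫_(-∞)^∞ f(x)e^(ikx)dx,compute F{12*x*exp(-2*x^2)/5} 3*sqrt(2)*I*sqrt(pi)*k*exp(-k^2/8)/10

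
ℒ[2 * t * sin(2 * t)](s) 8 * s/(s^2 + 4)^2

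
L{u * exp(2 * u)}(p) (p - 2)^(-2)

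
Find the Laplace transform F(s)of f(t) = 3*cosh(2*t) 3*s/(s^2 - 4)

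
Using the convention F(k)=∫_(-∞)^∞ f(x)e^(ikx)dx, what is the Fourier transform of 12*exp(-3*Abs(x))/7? 72/(7*(k^2 + 9))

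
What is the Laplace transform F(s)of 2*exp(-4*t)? 2/(s + 4)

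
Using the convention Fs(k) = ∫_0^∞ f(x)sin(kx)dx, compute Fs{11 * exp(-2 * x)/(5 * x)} 11 * atan(k/2)/5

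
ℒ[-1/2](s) -1/ (2*s)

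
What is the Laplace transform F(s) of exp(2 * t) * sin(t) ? 1/((s - 2) ^2 + 1) 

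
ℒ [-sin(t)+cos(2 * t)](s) s/(s^2+4) - 1/(s^2+1)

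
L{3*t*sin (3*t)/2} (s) 9*s/ (s^2 + 9)^2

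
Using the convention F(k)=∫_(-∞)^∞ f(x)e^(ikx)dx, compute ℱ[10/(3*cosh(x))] 10*pi/(3*cosh(pi*k/2))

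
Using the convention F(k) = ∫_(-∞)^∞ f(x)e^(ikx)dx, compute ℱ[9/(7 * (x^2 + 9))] 3 * pi * exp(-3 * Abs(k))/7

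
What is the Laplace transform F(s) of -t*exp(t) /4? -1/(4*(s - 1) ^2) 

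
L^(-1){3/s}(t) 3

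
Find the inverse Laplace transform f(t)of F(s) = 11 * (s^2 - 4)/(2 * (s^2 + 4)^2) 11 * t * cos(2 * t)/2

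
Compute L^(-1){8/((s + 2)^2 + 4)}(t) 4*exp(-2*t)*sin(2*t)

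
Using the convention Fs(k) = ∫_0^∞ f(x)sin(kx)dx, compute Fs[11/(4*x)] 11*pi/8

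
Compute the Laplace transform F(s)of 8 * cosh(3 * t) 8 * s/(s^2-9)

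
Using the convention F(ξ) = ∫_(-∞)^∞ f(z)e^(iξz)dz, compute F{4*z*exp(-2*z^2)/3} sqrt(2)*I*sqrt(pi)*ξ*exp(-ξ^2/8)/6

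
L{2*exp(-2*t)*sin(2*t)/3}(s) 4/(3*((s + 2)^2 + 4))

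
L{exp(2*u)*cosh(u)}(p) (p - 2)/((p - 2)^2-1)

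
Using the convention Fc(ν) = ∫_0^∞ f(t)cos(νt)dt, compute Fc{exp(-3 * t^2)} sqrt(3) * sqrt(pi) * exp(-ν^2/12)/6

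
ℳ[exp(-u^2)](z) gamma(z/2)/2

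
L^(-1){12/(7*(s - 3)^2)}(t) 12*t*exp(3*t)/7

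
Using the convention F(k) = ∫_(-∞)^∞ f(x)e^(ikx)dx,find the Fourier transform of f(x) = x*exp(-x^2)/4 I*sqrt(pi)*k*exp(-k^2/4)/8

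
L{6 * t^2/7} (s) 12/ (7 * s^3)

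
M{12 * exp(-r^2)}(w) 6 * gamma(w/2)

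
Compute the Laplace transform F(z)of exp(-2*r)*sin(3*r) 3/((z + 2)^2 + 9)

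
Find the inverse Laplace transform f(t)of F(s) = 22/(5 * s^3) 11 * t^2/5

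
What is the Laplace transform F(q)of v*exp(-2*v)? (q + 2)^(-2)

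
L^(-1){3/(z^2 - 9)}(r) sinh(3*r)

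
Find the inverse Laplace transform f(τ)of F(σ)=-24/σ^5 -τ^4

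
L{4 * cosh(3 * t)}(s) 4 * s/(s^2 - 9)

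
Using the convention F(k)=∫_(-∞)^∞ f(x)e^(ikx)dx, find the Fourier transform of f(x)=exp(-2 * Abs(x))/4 1/(k^2 + 4)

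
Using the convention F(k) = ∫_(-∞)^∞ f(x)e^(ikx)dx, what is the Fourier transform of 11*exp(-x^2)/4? 11*sqrt(pi)*exp(-k^2/4)/4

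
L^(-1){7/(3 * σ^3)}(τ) 7 * τ^2/6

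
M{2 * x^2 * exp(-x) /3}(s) 2 * gamma(s + 2) /3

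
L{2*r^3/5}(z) 12/(5*z^4)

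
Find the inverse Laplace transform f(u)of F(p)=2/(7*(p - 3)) 2*exp(3*u)/7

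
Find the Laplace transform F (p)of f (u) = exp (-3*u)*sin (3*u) 3/ ( (p + 3)^2 + 9)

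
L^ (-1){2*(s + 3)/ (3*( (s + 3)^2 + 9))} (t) 2*exp (-3*t)*cos (3*t)/3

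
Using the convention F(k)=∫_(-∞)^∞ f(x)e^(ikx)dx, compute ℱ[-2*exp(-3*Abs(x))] -12/(k^2 + 9)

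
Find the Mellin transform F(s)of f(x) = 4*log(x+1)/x -4*pi*csc(pi*s)/(s - 1)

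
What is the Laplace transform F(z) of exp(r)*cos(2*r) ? (z - 1) /((z - 1) ^2+4) 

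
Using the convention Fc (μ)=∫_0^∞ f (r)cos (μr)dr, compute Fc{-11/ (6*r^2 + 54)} -11*pi*exp (-3*μ)/36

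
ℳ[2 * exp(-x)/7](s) 2 * gamma(s)/7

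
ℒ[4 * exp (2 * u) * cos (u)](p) 4 * (p - 2)/ ( (p - 2)^2 + 1)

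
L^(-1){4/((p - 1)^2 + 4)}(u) 2 * exp(u) * sin(2 * u)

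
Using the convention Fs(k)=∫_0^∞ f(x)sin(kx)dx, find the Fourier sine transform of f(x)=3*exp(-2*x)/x 3*atan(k/2)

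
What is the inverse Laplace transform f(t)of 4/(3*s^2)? 4*t/3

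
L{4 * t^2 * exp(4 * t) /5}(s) 8/(5 * (s - 4) ^3) 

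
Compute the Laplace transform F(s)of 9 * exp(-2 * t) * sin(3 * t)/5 27/(5 * ((s+2)^2+9))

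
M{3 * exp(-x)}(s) 3 * gamma(s)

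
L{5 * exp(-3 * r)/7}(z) 5/(7 * (z + 3))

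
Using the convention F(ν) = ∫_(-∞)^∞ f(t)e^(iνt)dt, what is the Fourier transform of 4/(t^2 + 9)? 4 * pi * exp(-3 * Abs(ν))/3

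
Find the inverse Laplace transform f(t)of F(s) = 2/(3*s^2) 2*t/3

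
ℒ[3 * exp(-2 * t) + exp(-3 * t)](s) 1/(s + 3) + 3/(s + 2)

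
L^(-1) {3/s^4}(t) t^3/2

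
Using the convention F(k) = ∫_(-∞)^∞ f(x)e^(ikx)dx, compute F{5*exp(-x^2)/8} 5*sqrt(pi)*exp(-k^2/4)/8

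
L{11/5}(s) 11/(5*s)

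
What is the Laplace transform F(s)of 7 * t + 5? 7/s^2 + 5/s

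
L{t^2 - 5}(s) 2/s^3 - 5/s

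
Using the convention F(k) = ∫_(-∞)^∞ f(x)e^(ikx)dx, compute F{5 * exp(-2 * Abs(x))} 20/(k^2 + 4)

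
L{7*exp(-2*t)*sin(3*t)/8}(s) 21/(8*((s + 2)^2 + 9))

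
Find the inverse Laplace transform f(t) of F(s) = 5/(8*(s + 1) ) 5*exp(-t) /8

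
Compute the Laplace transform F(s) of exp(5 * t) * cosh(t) (s - 5) /((s - 5) ^2-1) 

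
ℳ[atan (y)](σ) -pi * sec (pi * σ/2)/ (2 * σ)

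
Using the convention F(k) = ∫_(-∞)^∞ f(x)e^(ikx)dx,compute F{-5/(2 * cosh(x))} -5 * pi/(2 * cosh(pi * k/2))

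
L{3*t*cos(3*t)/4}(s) 3*(s^2 - 9)/(4*(s^2 + 9)^2)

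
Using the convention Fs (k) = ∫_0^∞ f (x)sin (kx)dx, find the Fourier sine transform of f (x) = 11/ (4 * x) 11 * pi/8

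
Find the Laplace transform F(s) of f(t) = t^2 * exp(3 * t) 2/(s - 3) ^3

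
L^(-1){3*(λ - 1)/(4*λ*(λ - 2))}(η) 3*exp(η)*cosh(η)/4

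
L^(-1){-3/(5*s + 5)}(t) -3*exp(-t)/5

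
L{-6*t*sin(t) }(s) -12*s/(s^2 + 1) ^2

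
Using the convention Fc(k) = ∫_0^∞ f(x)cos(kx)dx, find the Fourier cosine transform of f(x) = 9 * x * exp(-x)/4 9 * (1 - k^2)/(4 * (k^2 + 1)^2)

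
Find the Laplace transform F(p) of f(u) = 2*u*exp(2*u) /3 2/(3*(p - 2) ^2) 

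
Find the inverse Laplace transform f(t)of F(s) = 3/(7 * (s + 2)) 3 * exp(-2 * t)/7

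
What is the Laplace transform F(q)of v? q^(-2)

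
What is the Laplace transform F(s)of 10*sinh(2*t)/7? 20/(7*(s^2 - 4))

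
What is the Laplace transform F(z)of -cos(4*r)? -z/(z^2 + 16)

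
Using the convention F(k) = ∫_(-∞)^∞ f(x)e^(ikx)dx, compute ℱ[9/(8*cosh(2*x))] 9*pi/(16*cosh(pi*k/4))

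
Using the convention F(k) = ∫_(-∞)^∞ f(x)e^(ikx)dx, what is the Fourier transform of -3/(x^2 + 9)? -pi*exp(-3*Abs(k))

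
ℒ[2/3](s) 2/(3 * s)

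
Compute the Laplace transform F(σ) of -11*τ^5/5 -264/σ^6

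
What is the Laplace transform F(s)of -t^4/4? -6/s^5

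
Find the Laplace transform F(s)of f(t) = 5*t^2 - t 10/s^3-1/s^2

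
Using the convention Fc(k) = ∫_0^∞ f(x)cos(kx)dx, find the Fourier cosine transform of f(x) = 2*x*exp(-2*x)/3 2*(4 - k^2)/(3*(k^2 + 4)^2)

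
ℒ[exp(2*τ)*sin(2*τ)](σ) 2/((σ - 2)^2 + 4)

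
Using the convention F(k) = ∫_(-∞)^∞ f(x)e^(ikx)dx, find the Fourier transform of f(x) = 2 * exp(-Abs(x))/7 4/(7 * (k^2+1))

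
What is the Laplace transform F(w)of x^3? 6/w^4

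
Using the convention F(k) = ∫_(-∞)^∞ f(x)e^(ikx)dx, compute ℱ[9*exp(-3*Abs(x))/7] 54/(7*(k^2 + 9))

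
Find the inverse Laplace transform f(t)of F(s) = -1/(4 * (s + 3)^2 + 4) -exp(-3 * t) * sin(t)/4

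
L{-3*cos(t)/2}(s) -3*s/(2*s^2 + 2)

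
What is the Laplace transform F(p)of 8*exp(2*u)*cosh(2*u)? 8*(p - 2)/(p*(p - 4))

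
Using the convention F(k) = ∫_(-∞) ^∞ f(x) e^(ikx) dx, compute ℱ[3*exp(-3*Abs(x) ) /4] 9/(2*(k^2 + 9) ) 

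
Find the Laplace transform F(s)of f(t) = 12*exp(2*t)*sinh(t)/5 12/(5*((s - 2)^2 - 1))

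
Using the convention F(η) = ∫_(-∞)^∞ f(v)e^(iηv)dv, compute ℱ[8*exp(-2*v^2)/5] 4*sqrt(2)*sqrt(pi)*exp(-η^2/8)/5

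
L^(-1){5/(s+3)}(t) 5 * exp(-3 * t)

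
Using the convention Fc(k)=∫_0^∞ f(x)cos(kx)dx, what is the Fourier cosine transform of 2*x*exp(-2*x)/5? 2*(4 - k^2)/(5*(k^2 + 4)^2)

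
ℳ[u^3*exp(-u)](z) gamma(z + 3)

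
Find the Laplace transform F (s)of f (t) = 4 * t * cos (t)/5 4 * (s^2 - 1)/ (5 * (s^2 + 1)^2)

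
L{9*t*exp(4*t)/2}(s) 9/(2*(s - 4)^2)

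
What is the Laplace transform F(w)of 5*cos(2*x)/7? 5*w/(7*(w^2+4))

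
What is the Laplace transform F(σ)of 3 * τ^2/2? 3/σ^3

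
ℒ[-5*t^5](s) -600/s^6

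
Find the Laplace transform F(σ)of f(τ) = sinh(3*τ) 3/(σ^2 - 9)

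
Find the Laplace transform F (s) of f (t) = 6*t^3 36/s^4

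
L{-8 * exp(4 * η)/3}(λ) -8/(3 * λ - 12)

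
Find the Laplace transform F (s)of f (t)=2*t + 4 2/s^2 + 4/s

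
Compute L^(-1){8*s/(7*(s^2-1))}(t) 8*cosh(t)/7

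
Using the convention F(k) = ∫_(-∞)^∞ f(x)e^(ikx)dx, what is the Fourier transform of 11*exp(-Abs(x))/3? 22/(3*(k^2 + 1))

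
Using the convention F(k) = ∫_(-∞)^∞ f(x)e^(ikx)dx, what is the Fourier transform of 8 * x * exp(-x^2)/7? 4 * I * sqrt(pi) * k * exp(-k^2/4)/7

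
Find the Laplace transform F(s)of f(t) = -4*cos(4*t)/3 -4*s/(3*s^2+48)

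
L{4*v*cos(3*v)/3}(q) 4*(q^2 - 9)/(3*(q^2 + 9)^2)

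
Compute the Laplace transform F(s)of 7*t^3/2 21/s^4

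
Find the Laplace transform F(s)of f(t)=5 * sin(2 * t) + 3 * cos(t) 10/(s^2 + 4) + 3 * s/(s^2 + 1)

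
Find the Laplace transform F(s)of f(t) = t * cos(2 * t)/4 (s^2 - 4)/(4 * (s^2 + 4)^2)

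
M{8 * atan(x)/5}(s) -4 * pi * sec(pi * s/2)/(5 * s)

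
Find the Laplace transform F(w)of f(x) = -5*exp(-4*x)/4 -5/(4*w+16)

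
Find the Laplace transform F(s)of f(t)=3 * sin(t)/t 3 * atan(1/s)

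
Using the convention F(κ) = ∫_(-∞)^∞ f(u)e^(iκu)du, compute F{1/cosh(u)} pi/cosh(pi * κ/2)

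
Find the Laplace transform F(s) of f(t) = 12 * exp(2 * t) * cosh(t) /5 12 * (s - 2) /(5 * ((s - 2) ^2 - 1) ) 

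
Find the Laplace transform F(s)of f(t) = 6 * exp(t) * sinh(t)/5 6/(5 * s * (s - 2))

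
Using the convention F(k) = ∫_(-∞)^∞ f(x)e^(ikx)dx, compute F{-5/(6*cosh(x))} -5*pi/(6*cosh(pi*k/2))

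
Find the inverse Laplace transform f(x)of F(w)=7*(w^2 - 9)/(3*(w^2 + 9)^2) 7*x*cos(3*x)/3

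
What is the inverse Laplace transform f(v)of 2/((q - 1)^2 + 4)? exp(v) * sin(2 * v)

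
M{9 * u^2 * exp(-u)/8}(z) 9 * gamma(z + 2)/8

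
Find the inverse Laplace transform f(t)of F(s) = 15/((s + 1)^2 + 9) 5*exp(-t)*sin(3*t)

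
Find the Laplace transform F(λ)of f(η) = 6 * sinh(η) 6/(λ^2 - 1)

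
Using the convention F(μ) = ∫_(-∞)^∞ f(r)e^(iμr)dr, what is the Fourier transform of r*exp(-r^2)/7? I*sqrt(pi)*μ*exp(-μ^2/4)/14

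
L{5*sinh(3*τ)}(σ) 15/(σ^2 - 9)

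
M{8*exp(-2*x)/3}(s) 2^(3 - s)*gamma(s)/3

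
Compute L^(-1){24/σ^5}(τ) τ^4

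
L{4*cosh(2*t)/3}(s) 4*s/(3*(s^2 - 4))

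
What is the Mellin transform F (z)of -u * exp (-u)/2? -gamma (z + 1)/2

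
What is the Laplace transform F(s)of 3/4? 3/(4*s)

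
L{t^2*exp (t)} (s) 2/ (s - 1)^3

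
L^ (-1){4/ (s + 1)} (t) 4 * exp (-t)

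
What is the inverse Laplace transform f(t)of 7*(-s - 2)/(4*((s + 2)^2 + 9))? -7*exp(-2*t)*cos(3*t)/4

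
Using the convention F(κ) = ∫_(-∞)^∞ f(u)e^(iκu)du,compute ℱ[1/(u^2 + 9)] pi*exp(-3*Abs(κ))/3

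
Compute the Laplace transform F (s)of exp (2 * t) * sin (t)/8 1/ (8 * ( (s - 2)^2 + 1))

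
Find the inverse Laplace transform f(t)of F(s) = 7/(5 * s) 7/5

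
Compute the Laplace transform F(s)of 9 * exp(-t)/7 9/(7 * (s + 1))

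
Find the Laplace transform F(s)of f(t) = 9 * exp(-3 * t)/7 9/(7 * (s + 3))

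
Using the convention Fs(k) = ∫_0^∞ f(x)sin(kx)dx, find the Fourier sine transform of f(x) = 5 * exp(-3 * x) 5 * k/(k^2+9)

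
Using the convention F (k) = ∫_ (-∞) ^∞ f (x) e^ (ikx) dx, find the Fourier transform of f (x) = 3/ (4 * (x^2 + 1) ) 3 * pi * exp (-Abs (k) ) /4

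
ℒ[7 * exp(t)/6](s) 7/(6 * (s - 1))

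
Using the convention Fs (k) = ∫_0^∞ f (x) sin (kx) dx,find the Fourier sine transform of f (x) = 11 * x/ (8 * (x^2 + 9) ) 11 * pi * exp (-3 * k) /16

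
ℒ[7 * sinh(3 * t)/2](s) 21/(2 * (s^2-9))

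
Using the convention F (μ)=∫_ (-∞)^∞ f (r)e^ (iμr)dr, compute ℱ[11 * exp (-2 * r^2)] 11 * sqrt (2) * sqrt (pi) * exp (-μ^2/8)/2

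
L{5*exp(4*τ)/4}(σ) 5/(4*(σ - 4))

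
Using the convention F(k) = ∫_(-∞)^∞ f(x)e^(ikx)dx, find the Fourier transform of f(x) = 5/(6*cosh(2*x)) 5*pi/(12*cosh(pi*k/4))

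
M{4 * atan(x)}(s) -2 * pi * sec(pi * s/2)/s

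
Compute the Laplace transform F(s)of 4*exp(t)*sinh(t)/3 4/(3*s*(s - 2))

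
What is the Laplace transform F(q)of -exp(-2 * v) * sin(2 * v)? -2/((q+2)^2+4)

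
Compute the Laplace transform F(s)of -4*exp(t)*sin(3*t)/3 -4/((s - 1)^2 + 9)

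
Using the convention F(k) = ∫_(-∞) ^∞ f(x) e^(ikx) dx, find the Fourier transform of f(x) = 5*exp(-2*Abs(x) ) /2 10/(k^2 + 4) 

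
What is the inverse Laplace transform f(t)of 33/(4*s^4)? 11*t^3/8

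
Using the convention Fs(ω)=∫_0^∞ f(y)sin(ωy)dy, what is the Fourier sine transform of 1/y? pi/2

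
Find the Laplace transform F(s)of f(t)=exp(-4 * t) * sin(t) 1/((s + 4)^2 + 1)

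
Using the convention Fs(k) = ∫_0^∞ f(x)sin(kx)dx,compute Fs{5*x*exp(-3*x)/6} 5*k/(k^2 + 9)^2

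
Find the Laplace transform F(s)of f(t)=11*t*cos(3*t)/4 11*(s^2 - 9)/(4*(s^2 + 9)^2)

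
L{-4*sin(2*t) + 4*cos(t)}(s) 4*s/(s^2 + 1) - 8/(s^2 + 4)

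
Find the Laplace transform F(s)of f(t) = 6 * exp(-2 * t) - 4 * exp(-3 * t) 6/(s + 2) - 4/(s + 3)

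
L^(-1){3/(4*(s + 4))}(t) 3*exp(-4*t)/4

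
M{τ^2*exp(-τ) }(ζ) gamma(ζ + 2) 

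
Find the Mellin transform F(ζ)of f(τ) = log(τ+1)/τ -pi*csc(pi*ζ)/(ζ - 1)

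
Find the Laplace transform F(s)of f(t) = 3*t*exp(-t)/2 3/(2*(s + 1)^2)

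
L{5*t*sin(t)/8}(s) 5*s/(4*(s^2 + 1)^2)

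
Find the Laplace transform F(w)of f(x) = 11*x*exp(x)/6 11/(6*(w - 1)^2)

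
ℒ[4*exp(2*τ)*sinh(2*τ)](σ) 8/(σ*(σ - 4) ) 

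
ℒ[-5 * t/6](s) -5/(6 * s^2)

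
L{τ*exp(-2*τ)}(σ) (σ + 2)^(-2)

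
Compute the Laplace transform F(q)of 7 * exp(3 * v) 7/(q - 3)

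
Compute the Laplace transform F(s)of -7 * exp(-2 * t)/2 -7/(2 * s + 4)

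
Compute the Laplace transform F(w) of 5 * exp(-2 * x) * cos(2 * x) 5 * (w + 2) /((w + 2) ^2 + 4) 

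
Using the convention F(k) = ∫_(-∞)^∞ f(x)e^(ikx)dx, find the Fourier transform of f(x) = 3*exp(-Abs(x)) 6/(k^2 + 1)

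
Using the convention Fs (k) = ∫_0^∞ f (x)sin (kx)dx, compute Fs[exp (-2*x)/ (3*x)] atan (k/2)/3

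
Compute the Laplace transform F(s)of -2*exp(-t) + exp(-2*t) 1/(s + 2)-2/(s + 1)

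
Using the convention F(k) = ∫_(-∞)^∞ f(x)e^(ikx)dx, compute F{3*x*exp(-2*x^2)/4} 3*sqrt(2)*I*sqrt(pi)*k*exp(-k^2/8)/32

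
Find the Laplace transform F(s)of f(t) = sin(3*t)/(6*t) atan(3/s)/6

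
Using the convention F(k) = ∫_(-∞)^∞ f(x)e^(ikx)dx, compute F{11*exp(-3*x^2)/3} 11*sqrt(3)*sqrt(pi)*exp(-k^2/12)/9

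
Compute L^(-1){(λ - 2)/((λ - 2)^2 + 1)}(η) exp(2 * η) * cos(η)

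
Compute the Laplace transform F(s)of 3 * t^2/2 3/s^3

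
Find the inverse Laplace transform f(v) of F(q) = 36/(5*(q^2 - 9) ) 12*sinh(3*v) /5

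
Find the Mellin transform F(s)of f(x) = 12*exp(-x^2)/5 6*gamma(s/2)/5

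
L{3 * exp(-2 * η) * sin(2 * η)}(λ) 6/((λ + 2)^2 + 4)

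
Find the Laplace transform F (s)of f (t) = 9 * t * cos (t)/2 9 * (s^2 - 1)/ (2 * (s^2 + 1)^2)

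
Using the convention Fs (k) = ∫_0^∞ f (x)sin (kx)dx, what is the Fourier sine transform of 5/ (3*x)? 5*pi/6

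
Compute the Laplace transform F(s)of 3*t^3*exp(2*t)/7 18/(7*(s - 2)^4)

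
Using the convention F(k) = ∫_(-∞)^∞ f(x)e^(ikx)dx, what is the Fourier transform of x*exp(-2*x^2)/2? sqrt(2)*I*sqrt(pi)*k*exp(-k^2/8)/16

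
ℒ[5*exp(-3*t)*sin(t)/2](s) 5/(2*((s+3)^2+1))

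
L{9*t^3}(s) 54/s^4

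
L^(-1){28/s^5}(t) 7 * t^4/6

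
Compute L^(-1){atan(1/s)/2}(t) sin(t)/(2 * t)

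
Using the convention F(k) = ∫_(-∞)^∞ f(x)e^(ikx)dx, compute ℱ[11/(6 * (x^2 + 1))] 11 * pi * exp(-Abs(k))/6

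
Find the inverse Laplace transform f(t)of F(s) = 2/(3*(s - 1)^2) 2*t*exp(t)/3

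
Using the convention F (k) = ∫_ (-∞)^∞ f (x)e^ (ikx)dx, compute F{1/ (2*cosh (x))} pi/ (2*cosh (pi*k/2))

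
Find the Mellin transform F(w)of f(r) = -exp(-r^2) -gamma(w/2)/2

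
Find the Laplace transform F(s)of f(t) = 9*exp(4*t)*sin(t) 9/((s - 4)^2 + 1)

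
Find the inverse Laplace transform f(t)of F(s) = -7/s -7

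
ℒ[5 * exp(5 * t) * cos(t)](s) 5 * (s - 5)/((s - 5)^2+1)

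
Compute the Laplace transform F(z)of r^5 120/z^6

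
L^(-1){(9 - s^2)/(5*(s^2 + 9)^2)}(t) -t*cos(3*t)/5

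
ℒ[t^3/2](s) 3/s^4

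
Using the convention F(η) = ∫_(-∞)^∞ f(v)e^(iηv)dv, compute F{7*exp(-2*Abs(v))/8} 7/(2*(η^2 + 4))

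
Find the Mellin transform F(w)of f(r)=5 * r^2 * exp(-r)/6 5 * gamma(w + 2)/6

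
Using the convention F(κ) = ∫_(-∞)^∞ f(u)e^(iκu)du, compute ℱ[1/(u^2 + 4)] pi*exp(-2*Abs(κ))/2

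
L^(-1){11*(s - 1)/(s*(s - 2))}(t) 11*exp(t)*cosh(t)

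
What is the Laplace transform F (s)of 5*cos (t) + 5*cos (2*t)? 5*s/ (s^2 + 4) + 5*s/ (s^2 + 1)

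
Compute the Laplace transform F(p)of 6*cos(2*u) 6*p/(p^2 + 4)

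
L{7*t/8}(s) 7/(8*s^2)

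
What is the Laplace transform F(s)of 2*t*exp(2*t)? 2/(s - 2)^2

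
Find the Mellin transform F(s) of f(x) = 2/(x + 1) 2*pi*csc(pi*s) 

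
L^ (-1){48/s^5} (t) 2*t^4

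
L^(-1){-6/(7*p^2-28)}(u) -3*sinh(2*u)/7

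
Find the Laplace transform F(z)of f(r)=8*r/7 8/(7*z^2)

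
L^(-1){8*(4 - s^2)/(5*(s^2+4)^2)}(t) -8*t*cos(2*t)/5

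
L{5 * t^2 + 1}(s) 1/s + 10/s^3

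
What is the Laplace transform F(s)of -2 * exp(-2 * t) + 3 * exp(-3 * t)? 3/(s + 3)-2/(s + 2)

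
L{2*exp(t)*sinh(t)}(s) 2/(s*(s - 2))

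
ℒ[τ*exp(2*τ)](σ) (σ - 2)^(-2)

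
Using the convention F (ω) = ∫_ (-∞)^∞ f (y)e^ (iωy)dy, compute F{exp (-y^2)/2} sqrt (pi)*exp (-ω^2/4)/2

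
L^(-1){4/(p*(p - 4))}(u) 2*exp(2*u)*sinh(2*u)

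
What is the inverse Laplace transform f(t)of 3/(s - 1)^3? 3 * t^2 * exp(t)/2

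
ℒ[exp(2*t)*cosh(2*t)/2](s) (s - 2)/(2*s*(s - 4))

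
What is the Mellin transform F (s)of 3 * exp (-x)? 3 * gamma (s)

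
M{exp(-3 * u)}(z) gamma(z)/3^z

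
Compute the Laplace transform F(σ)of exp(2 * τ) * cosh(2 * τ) (σ - 2)/(σ * (σ - 4))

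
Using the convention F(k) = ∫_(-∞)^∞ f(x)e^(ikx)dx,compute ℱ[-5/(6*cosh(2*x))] -5*pi/(12*cosh(pi*k/4))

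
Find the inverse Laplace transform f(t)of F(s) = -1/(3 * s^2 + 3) -sin(t)/3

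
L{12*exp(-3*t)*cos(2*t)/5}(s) 12*(s + 3)/(5*((s + 3)^2 + 4))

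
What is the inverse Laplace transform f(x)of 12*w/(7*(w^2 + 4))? 12*cos(2*x)/7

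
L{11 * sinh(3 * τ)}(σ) 33/(σ^2 - 9)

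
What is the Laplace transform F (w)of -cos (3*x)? -w/ (w^2+9)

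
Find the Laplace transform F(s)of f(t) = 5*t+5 5/s+5/s^2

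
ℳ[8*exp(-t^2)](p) 4*gamma(p/2)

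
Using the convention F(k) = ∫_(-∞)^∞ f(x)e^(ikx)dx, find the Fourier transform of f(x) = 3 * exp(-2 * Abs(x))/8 3/(2 * (k^2 + 4))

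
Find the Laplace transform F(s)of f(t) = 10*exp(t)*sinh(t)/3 10/(3*s*(s - 2))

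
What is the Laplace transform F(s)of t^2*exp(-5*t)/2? (s + 5)^(-3)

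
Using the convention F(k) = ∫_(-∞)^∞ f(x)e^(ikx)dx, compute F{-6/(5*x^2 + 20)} -3*pi*exp(-2*Abs(k))/5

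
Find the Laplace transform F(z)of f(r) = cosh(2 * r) z/(z^2 - 4)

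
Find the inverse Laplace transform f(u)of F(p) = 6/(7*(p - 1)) 6*exp(u)/7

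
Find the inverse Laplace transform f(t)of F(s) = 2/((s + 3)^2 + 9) 2*exp(-3*t)*sin(3*t)/3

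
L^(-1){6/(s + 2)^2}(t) 6*t*exp(-2*t)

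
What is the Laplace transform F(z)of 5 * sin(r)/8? 5/(8 * (z^2 + 1))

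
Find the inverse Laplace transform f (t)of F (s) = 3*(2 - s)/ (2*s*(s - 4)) -3*exp (2*t)*cosh (2*t)/2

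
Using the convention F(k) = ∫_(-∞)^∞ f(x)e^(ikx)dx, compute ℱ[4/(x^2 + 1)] 4*pi*exp(-Abs(k))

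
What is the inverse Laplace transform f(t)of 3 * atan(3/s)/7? 3 * sin(3 * t)/(7 * t)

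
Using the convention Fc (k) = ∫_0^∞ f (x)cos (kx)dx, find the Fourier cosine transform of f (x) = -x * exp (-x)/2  (k^2 - 1)/ (2 * (k^2+1)^2)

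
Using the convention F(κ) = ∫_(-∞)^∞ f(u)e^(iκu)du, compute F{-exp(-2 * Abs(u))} -4/(κ^2+4)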